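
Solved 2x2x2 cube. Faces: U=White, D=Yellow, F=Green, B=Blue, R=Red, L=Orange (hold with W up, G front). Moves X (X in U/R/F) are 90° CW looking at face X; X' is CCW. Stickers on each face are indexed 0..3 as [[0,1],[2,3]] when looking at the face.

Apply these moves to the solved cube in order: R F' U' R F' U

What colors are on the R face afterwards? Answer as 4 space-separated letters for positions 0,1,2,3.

Answer: R R O Y

Derivation:
After move 1 (R): R=RRRR U=WGWG F=GYGY D=YBYB B=WBWB
After move 2 (F'): F=YYGG U=WGRR R=BRYR D=OOYB L=OGOW
After move 3 (U'): U=GRWR F=OGGG R=YYYR B=BRWB L=WBOW
After move 4 (R): R=YYRY U=GGWG F=OOGB D=OWYB B=RRRB
After move 5 (F'): F=OBOG U=GGYR R=WYOY D=BWYB L=WGOW
After move 6 (U): U=YGRG F=WYOG R=RROY B=WGRB L=OBOW
Query: R face = RROY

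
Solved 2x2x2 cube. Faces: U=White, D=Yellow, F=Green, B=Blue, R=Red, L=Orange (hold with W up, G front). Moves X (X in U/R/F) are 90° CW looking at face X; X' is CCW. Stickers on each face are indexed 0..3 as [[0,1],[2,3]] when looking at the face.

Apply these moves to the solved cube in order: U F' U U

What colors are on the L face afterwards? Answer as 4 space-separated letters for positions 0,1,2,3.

Answer: Y B O W

Derivation:
After move 1 (U): U=WWWW F=RRGG R=BBRR B=OOBB L=GGOO
After move 2 (F'): F=RGRG U=WWBR R=YBYR D=GOYY L=GWOW
After move 3 (U): U=BWRW F=YBRG R=OOYR B=GWBB L=RGOW
After move 4 (U): U=RBWW F=OORG R=GWYR B=RGBB L=YBOW
Query: L face = YBOW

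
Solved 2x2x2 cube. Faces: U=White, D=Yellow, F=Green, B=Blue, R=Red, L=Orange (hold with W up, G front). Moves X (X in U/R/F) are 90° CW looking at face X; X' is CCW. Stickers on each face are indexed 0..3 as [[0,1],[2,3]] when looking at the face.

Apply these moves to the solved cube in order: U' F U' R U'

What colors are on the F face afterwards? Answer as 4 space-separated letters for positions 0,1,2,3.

After move 1 (U'): U=WWWW F=OOGG R=GGRR B=RRBB L=BBOO
After move 2 (F): F=GOGO U=WWOB R=WGWR D=RGYY L=BYOY
After move 3 (U'): U=WBWO F=BYGO R=GOWR B=WGBB L=RROY
After move 4 (R): R=WGRO U=WYWO F=BGGY D=RBYW B=OGBB
After move 5 (U'): U=YOWW F=RRGY R=BGRO B=WGBB L=OGOY
Query: F face = RRGY

Answer: R R G Y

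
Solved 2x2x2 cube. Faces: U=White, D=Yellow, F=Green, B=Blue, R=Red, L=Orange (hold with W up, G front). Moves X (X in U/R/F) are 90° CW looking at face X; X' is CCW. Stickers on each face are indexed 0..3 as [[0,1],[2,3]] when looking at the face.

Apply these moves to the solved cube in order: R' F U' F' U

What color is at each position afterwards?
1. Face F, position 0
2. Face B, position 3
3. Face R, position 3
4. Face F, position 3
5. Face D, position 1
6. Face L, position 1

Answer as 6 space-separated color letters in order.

After move 1 (R'): R=RRRR U=WBWB F=GWGW D=YGYG B=YBYB
After move 2 (F): F=GGWW U=WBOO R=WRBR D=RRYG L=OYOG
After move 3 (U'): U=BOWO F=OYWW R=GGBR B=WRYB L=YBOG
After move 4 (F'): F=YWOW U=BOGB R=RGRR D=BGYG L=YOOW
After move 5 (U): U=GBBO F=RGOW R=WRRR B=YOYB L=YWOW
Query 1: F[0] = R
Query 2: B[3] = B
Query 3: R[3] = R
Query 4: F[3] = W
Query 5: D[1] = G
Query 6: L[1] = W

Answer: R B R W G W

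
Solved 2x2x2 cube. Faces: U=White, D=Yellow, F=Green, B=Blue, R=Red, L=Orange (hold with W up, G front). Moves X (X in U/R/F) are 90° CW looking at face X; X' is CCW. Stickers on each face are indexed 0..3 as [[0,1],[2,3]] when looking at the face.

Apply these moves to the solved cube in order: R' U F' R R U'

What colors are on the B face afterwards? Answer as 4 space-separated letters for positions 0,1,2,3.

After move 1 (R'): R=RRRR U=WBWB F=GWGW D=YGYG B=YBYB
After move 2 (U): U=WWBB F=RRGW R=YBRR B=OOYB L=GWOO
After move 3 (F'): F=RWRG U=WWYR R=GBYR D=WOYG L=GBOB
After move 4 (R): R=YGRB U=WWYG F=RORG D=WYYO B=ROWB
After move 5 (R): R=RYBG U=WOYG F=RYRO D=WWYR B=GOWB
After move 6 (U'): U=OGWY F=GBRO R=RYBG B=RYWB L=GOOB
Query: B face = RYWB

Answer: R Y W B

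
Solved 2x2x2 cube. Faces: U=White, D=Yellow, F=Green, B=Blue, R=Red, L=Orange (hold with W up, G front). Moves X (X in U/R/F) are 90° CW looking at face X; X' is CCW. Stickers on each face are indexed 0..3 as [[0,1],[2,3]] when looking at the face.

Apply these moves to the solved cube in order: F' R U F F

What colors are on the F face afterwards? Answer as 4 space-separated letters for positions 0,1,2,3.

After move 1 (F'): F=GGGG U=WWRR R=YRYR D=OOYY L=OWOW
After move 2 (R): R=YYRR U=WGRG F=GOGY D=OBYB B=RBWB
After move 3 (U): U=RWGG F=YYGY R=RBRR B=OWWB L=GOOW
After move 4 (F): F=GYYY U=RWWO R=GBGR D=RRYB L=GOOB
After move 5 (F): F=YGYY U=RWBO R=WBOR D=GGYB L=GROR
Query: F face = YGYY

Answer: Y G Y Y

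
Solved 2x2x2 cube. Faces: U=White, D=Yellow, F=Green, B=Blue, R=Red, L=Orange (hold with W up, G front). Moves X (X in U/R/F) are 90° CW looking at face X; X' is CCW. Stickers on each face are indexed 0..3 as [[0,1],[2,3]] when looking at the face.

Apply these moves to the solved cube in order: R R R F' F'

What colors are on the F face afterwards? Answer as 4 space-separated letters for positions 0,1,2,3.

Answer: W G W G

Derivation:
After move 1 (R): R=RRRR U=WGWG F=GYGY D=YBYB B=WBWB
After move 2 (R): R=RRRR U=WYWY F=GBGB D=YWYW B=GBGB
After move 3 (R): R=RRRR U=WBWB F=GWGW D=YGYG B=YBYB
After move 4 (F'): F=WWGG U=WBRR R=GRYR D=OOYG L=OBOW
After move 5 (F'): F=WGWG U=WBGY R=OROR D=BWYG L=OROR
Query: F face = WGWG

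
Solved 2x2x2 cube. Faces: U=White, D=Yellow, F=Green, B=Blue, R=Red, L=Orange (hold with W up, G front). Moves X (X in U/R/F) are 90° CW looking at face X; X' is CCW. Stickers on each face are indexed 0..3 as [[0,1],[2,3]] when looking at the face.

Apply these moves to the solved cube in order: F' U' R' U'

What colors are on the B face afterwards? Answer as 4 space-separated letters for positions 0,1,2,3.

After move 1 (F'): F=GGGG U=WWRR R=YRYR D=OOYY L=OWOW
After move 2 (U'): U=WRWR F=OWGG R=GGYR B=YRBB L=BBOW
After move 3 (R'): R=GRGY U=WBWY F=ORGR D=OWYG B=YROB
After move 4 (U'): U=BYWW F=BBGR R=ORGY B=GROB L=YROW
Query: B face = GROB

Answer: G R O B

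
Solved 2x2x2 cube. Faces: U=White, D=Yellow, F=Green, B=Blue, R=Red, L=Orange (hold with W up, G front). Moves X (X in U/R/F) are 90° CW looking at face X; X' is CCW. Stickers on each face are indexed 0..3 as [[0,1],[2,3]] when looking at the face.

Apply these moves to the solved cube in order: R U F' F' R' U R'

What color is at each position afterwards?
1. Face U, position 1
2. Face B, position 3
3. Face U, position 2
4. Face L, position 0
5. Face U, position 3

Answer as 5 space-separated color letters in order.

After move 1 (R): R=RRRR U=WGWG F=GYGY D=YBYB B=WBWB
After move 2 (U): U=WWGG F=RRGY R=WBRR B=OOWB L=GYOO
After move 3 (F'): F=RYRG U=WWWR R=BBYR D=YOYB L=GGOG
After move 4 (F'): F=YGRR U=WWBY R=OBYR D=GGYB L=GROW
After move 5 (R'): R=BROY U=WWBO F=YWRY D=GGYR B=BOGB
After move 6 (U): U=BWOW F=BRRY R=BOOY B=GRGB L=YWOW
After move 7 (R'): R=OYBO U=BGOG F=BWRW D=GRYY B=RRGB
Query 1: U[1] = G
Query 2: B[3] = B
Query 3: U[2] = O
Query 4: L[0] = Y
Query 5: U[3] = G

Answer: G B O Y G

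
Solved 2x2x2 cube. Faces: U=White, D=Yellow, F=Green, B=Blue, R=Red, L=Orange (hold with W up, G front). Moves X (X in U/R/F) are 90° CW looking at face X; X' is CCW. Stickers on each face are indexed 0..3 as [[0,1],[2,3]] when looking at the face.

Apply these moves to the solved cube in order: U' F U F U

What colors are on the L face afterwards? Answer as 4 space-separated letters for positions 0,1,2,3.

Answer: G W O G

Derivation:
After move 1 (U'): U=WWWW F=OOGG R=GGRR B=RRBB L=BBOO
After move 2 (F): F=GOGO U=WWOB R=WGWR D=RGYY L=BYOY
After move 3 (U): U=OWBW F=WGGO R=RRWR B=BYBB L=GOOY
After move 4 (F): F=GWOG U=OWYO R=BRWR D=WRYY L=GROG
After move 5 (U): U=YOOW F=BROG R=BYWR B=GRBB L=GWOG
Query: L face = GWOG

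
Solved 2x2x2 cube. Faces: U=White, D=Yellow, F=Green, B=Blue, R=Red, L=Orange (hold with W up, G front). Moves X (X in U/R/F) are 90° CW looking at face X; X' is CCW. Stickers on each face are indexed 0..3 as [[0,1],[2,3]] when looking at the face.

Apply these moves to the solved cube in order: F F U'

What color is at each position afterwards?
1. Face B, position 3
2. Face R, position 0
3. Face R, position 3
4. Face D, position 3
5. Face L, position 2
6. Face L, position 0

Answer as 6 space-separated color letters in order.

After move 1 (F): F=GGGG U=WWOO R=WRWR D=RRYY L=OYOY
After move 2 (F): F=GGGG U=WWYY R=OROR D=WWYY L=OROR
After move 3 (U'): U=WYWY F=ORGG R=GGOR B=ORBB L=BBOR
Query 1: B[3] = B
Query 2: R[0] = G
Query 3: R[3] = R
Query 4: D[3] = Y
Query 5: L[2] = O
Query 6: L[0] = B

Answer: B G R Y O B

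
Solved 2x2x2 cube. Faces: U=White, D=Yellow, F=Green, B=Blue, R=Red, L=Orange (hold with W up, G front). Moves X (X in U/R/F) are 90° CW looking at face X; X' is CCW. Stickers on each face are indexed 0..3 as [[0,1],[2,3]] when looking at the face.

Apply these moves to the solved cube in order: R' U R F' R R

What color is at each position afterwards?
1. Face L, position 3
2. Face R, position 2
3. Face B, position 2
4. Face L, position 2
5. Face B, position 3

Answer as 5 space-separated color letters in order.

Answer: B Y G O B

Derivation:
After move 1 (R'): R=RRRR U=WBWB F=GWGW D=YGYG B=YBYB
After move 2 (U): U=WWBB F=RRGW R=YBRR B=OOYB L=GWOO
After move 3 (R): R=RYRB U=WRBW F=RGGG D=YYYO B=BOWB
After move 4 (F'): F=GGRG U=WRRR R=YYYB D=WOYO L=GWOB
After move 5 (R): R=YYBY U=WGRG F=GORO D=WWYB B=RORB
After move 6 (R): R=BYYY U=WORO F=GWRB D=WRYR B=GOGB
Query 1: L[3] = B
Query 2: R[2] = Y
Query 3: B[2] = G
Query 4: L[2] = O
Query 5: B[3] = B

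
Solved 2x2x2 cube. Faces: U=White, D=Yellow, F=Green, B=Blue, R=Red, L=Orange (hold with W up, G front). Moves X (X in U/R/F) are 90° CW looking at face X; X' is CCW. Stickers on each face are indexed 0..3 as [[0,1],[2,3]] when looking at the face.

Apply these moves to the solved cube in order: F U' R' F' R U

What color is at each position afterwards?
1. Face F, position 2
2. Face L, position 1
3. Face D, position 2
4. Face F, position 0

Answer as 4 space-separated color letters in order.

Answer: O Y Y R

Derivation:
After move 1 (F): F=GGGG U=WWOO R=WRWR D=RRYY L=OYOY
After move 2 (U'): U=WOWO F=OYGG R=GGWR B=WRBB L=BBOY
After move 3 (R'): R=GRGW U=WBWW F=OOGO D=RYYG B=YRRB
After move 4 (F'): F=OOOG U=WBGG R=YRRW D=BYYG L=BWOW
After move 5 (R): R=RYWR U=WOGG F=OYOG D=BRYY B=GRBB
After move 6 (U): U=GWGO F=RYOG R=GRWR B=BWBB L=OYOW
Query 1: F[2] = O
Query 2: L[1] = Y
Query 3: D[2] = Y
Query 4: F[0] = R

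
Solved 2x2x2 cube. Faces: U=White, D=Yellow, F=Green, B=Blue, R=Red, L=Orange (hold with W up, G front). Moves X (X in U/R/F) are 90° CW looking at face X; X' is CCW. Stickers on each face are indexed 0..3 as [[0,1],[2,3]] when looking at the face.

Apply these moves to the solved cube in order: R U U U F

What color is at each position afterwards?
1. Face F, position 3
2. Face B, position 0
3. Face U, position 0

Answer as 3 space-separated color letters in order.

After move 1 (R): R=RRRR U=WGWG F=GYGY D=YBYB B=WBWB
After move 2 (U): U=WWGG F=RRGY R=WBRR B=OOWB L=GYOO
After move 3 (U): U=GWGW F=WBGY R=OORR B=GYWB L=RROO
After move 4 (U): U=GGWW F=OOGY R=GYRR B=RRWB L=WBOO
After move 5 (F): F=GOYO U=GGOB R=WYWR D=RGYB L=WYOB
Query 1: F[3] = O
Query 2: B[0] = R
Query 3: U[0] = G

Answer: O R G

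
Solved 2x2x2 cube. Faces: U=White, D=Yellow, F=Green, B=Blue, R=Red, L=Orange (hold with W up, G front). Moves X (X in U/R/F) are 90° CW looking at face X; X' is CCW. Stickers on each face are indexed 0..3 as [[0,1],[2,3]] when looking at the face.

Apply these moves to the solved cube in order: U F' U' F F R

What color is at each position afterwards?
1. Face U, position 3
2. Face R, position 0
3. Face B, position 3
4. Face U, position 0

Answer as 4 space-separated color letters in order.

After move 1 (U): U=WWWW F=RRGG R=BBRR B=OOBB L=GGOO
After move 2 (F'): F=RGRG U=WWBR R=YBYR D=GOYY L=GWOW
After move 3 (U'): U=WRWB F=GWRG R=RGYR B=YBBB L=OOOW
After move 4 (F): F=RGGW U=WRWO R=WGBR D=YRYY L=OGOO
After move 5 (F): F=GRWG U=WROG R=WGOR D=BWYY L=OYOR
After move 6 (R): R=OWRG U=WROG F=GWWY D=BBYY B=GBRB
Query 1: U[3] = G
Query 2: R[0] = O
Query 3: B[3] = B
Query 4: U[0] = W

Answer: G O B W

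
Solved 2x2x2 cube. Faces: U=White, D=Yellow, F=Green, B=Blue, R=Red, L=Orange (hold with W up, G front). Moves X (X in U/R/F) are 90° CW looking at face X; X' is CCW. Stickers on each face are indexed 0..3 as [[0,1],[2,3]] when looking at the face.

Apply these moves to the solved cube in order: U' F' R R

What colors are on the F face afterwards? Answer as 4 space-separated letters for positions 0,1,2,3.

After move 1 (U'): U=WWWW F=OOGG R=GGRR B=RRBB L=BBOO
After move 2 (F'): F=OGOG U=WWGR R=YGYR D=BOYY L=BWOW
After move 3 (R): R=YYRG U=WGGG F=OOOY D=BBYR B=RRWB
After move 4 (R): R=RYGY U=WOGY F=OBOR D=BWYR B=GRGB
Query: F face = OBOR

Answer: O B O R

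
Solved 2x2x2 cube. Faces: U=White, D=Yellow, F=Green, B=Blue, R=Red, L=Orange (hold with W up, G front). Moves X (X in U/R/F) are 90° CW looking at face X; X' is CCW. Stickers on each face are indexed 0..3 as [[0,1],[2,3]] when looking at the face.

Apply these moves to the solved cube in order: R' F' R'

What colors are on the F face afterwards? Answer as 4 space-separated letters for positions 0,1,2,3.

After move 1 (R'): R=RRRR U=WBWB F=GWGW D=YGYG B=YBYB
After move 2 (F'): F=WWGG U=WBRR R=GRYR D=OOYG L=OBOW
After move 3 (R'): R=RRGY U=WYRY F=WBGR D=OWYG B=GBOB
Query: F face = WBGR

Answer: W B G R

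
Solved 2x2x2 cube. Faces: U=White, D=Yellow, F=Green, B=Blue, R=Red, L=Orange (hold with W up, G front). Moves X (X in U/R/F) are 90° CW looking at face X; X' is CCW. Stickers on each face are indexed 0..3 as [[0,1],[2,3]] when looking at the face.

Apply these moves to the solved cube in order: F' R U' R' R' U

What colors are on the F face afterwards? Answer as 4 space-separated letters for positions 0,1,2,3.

After move 1 (F'): F=GGGG U=WWRR R=YRYR D=OOYY L=OWOW
After move 2 (R): R=YYRR U=WGRG F=GOGY D=OBYB B=RBWB
After move 3 (U'): U=GGWR F=OWGY R=GORR B=YYWB L=RBOW
After move 4 (R'): R=ORGR U=GWWY F=OGGR D=OWYY B=BYBB
After move 5 (R'): R=RROG U=GBWB F=OWGY D=OGYR B=YYWB
After move 6 (U): U=WGBB F=RRGY R=YYOG B=RBWB L=OWOW
Query: F face = RRGY

Answer: R R G Y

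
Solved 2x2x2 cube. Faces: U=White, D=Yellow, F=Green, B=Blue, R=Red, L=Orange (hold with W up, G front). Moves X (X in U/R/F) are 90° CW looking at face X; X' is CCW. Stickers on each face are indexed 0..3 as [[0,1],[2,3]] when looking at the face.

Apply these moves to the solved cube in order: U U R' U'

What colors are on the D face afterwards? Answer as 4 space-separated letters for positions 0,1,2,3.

Answer: Y B Y G

Derivation:
After move 1 (U): U=WWWW F=RRGG R=BBRR B=OOBB L=GGOO
After move 2 (U): U=WWWW F=BBGG R=OORR B=GGBB L=RROO
After move 3 (R'): R=OROR U=WBWG F=BWGW D=YBYG B=YGYB
After move 4 (U'): U=BGWW F=RRGW R=BWOR B=ORYB L=YGOO
Query: D face = YBYG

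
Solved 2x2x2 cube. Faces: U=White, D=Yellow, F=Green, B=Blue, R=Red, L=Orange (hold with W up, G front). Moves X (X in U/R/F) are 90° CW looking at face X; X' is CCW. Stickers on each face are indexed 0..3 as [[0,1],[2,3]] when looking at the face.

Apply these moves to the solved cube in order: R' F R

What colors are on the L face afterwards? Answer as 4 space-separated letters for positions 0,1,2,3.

After move 1 (R'): R=RRRR U=WBWB F=GWGW D=YGYG B=YBYB
After move 2 (F): F=GGWW U=WBOO R=WRBR D=RRYG L=OYOG
After move 3 (R): R=BWRR U=WGOW F=GRWG D=RYYY B=OBBB
Query: L face = OYOG

Answer: O Y O G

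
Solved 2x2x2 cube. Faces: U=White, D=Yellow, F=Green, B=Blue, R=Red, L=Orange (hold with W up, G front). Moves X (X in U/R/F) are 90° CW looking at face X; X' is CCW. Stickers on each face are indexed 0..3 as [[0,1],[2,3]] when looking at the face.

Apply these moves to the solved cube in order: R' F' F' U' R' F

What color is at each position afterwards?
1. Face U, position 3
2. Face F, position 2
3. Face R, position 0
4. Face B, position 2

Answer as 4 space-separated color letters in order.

Answer: B G W W

Derivation:
After move 1 (R'): R=RRRR U=WBWB F=GWGW D=YGYG B=YBYB
After move 2 (F'): F=WWGG U=WBRR R=GRYR D=OOYG L=OBOW
After move 3 (F'): F=WGWG U=WBGY R=OROR D=BWYG L=OROR
After move 4 (U'): U=BYWG F=ORWG R=WGOR B=ORYB L=YBOR
After move 5 (R'): R=GRWO U=BYWO F=OYWG D=BRYG B=GRWB
After move 6 (F): F=WOGY U=BYRB R=WROO D=WGYG L=YBOR
Query 1: U[3] = B
Query 2: F[2] = G
Query 3: R[0] = W
Query 4: B[2] = W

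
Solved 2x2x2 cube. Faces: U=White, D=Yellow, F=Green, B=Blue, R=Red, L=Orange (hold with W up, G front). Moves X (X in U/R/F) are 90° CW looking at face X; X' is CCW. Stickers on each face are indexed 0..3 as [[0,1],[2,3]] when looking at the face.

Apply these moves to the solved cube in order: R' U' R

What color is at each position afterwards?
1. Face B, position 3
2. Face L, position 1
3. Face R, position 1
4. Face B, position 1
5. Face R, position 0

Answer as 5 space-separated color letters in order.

Answer: B B G R R

Derivation:
After move 1 (R'): R=RRRR U=WBWB F=GWGW D=YGYG B=YBYB
After move 2 (U'): U=BBWW F=OOGW R=GWRR B=RRYB L=YBOO
After move 3 (R): R=RGRW U=BOWW F=OGGG D=YYYR B=WRBB
Query 1: B[3] = B
Query 2: L[1] = B
Query 3: R[1] = G
Query 4: B[1] = R
Query 5: R[0] = R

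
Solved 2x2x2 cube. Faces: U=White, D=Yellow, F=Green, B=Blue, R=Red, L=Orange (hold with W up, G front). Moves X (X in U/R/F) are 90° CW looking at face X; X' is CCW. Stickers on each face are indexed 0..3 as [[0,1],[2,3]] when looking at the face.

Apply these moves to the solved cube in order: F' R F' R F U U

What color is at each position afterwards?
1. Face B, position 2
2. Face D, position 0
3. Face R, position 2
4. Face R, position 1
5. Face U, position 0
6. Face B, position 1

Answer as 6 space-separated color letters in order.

After move 1 (F'): F=GGGG U=WWRR R=YRYR D=OOYY L=OWOW
After move 2 (R): R=YYRR U=WGRG F=GOGY D=OBYB B=RBWB
After move 3 (F'): F=OYGG U=WGYR R=BYOR D=WWYB L=OGOR
After move 4 (R): R=OBRY U=WYYG F=OWGB D=WWYR B=RBGB
After move 5 (F): F=GOBW U=WYRG R=YBGY D=ROYR L=OWOW
After move 6 (U): U=RWGY F=YBBW R=RBGY B=OWGB L=GOOW
After move 7 (U): U=GRYW F=RBBW R=OWGY B=GOGB L=YBOW
Query 1: B[2] = G
Query 2: D[0] = R
Query 3: R[2] = G
Query 4: R[1] = W
Query 5: U[0] = G
Query 6: B[1] = O

Answer: G R G W G O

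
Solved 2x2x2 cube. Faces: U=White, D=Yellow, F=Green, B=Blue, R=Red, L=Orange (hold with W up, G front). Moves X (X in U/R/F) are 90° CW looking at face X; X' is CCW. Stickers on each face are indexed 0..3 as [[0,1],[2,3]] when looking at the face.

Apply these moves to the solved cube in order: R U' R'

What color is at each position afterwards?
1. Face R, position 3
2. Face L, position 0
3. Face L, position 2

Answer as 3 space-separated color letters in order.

After move 1 (R): R=RRRR U=WGWG F=GYGY D=YBYB B=WBWB
After move 2 (U'): U=GGWW F=OOGY R=GYRR B=RRWB L=WBOO
After move 3 (R'): R=YRGR U=GWWR F=OGGW D=YOYY B=BRBB
Query 1: R[3] = R
Query 2: L[0] = W
Query 3: L[2] = O

Answer: R W O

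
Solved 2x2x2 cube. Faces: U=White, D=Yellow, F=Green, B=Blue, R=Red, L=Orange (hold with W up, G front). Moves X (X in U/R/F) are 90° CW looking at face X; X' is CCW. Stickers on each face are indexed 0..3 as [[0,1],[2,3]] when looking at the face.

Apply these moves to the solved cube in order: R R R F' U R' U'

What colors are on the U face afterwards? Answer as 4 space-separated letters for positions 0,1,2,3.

Answer: Y O R R

Derivation:
After move 1 (R): R=RRRR U=WGWG F=GYGY D=YBYB B=WBWB
After move 2 (R): R=RRRR U=WYWY F=GBGB D=YWYW B=GBGB
After move 3 (R): R=RRRR U=WBWB F=GWGW D=YGYG B=YBYB
After move 4 (F'): F=WWGG U=WBRR R=GRYR D=OOYG L=OBOW
After move 5 (U): U=RWRB F=GRGG R=YBYR B=OBYB L=WWOW
After move 6 (R'): R=BRYY U=RYRO F=GWGB D=ORYG B=GBOB
After move 7 (U'): U=YORR F=WWGB R=GWYY B=BROB L=GBOW
Query: U face = YORR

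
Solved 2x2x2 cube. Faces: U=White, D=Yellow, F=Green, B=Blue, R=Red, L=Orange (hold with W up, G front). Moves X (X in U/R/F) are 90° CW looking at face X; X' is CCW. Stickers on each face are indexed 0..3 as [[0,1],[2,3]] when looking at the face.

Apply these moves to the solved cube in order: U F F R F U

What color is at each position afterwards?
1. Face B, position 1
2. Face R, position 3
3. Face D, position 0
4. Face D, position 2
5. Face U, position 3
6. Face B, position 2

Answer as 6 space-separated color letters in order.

After move 1 (U): U=WWWW F=RRGG R=BBRR B=OOBB L=GGOO
After move 2 (F): F=GRGR U=WWOG R=WBWR D=RBYY L=GYOY
After move 3 (F): F=GGRR U=WWYY R=OBGR D=WWYY L=GROB
After move 4 (R): R=GORB U=WGYR F=GWRY D=WBYO B=YOWB
After move 5 (F): F=RGYW U=WGBR R=YORB D=RGYO L=GWOB
After move 6 (U): U=BWRG F=YOYW R=YORB B=GWWB L=RGOB
Query 1: B[1] = W
Query 2: R[3] = B
Query 3: D[0] = R
Query 4: D[2] = Y
Query 5: U[3] = G
Query 6: B[2] = W

Answer: W B R Y G W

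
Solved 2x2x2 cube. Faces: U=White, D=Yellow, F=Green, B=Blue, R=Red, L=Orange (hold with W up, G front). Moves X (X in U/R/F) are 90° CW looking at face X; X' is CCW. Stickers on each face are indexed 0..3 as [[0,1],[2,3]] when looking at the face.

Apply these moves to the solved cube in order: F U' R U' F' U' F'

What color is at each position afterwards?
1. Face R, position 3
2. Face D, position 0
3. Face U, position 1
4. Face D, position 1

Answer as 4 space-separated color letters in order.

Answer: G G R W

Derivation:
After move 1 (F): F=GGGG U=WWOO R=WRWR D=RRYY L=OYOY
After move 2 (U'): U=WOWO F=OYGG R=GGWR B=WRBB L=BBOY
After move 3 (R): R=WGRG U=WYWG F=ORGY D=RBYW B=OROB
After move 4 (U'): U=YGWW F=BBGY R=ORRG B=WGOB L=OROY
After move 5 (F'): F=BYBG U=YGOR R=BRRG D=RYYW L=OWOW
After move 6 (U'): U=GRYO F=OWBG R=BYRG B=BROB L=WGOW
After move 7 (F'): F=WGOB U=GRBR R=YYRG D=GWYW L=WOOY
Query 1: R[3] = G
Query 2: D[0] = G
Query 3: U[1] = R
Query 4: D[1] = W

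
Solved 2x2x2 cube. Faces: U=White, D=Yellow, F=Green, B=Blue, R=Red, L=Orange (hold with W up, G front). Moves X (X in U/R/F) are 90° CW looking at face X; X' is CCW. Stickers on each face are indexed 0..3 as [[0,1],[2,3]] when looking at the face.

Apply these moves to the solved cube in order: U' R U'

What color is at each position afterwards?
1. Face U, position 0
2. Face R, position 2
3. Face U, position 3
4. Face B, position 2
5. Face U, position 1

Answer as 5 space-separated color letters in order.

After move 1 (U'): U=WWWW F=OOGG R=GGRR B=RRBB L=BBOO
After move 2 (R): R=RGRG U=WOWG F=OYGY D=YBYR B=WRWB
After move 3 (U'): U=OGWW F=BBGY R=OYRG B=RGWB L=WROO
Query 1: U[0] = O
Query 2: R[2] = R
Query 3: U[3] = W
Query 4: B[2] = W
Query 5: U[1] = G

Answer: O R W W G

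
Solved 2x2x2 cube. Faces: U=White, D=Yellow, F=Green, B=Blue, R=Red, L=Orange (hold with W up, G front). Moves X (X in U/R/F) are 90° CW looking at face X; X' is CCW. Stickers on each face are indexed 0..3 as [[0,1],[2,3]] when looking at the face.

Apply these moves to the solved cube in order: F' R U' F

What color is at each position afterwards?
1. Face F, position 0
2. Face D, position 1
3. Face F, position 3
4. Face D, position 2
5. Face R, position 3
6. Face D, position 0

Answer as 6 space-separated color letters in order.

After move 1 (F'): F=GGGG U=WWRR R=YRYR D=OOYY L=OWOW
After move 2 (R): R=YYRR U=WGRG F=GOGY D=OBYB B=RBWB
After move 3 (U'): U=GGWR F=OWGY R=GORR B=YYWB L=RBOW
After move 4 (F): F=GOYW U=GGWB R=WORR D=RGYB L=ROOB
Query 1: F[0] = G
Query 2: D[1] = G
Query 3: F[3] = W
Query 4: D[2] = Y
Query 5: R[3] = R
Query 6: D[0] = R

Answer: G G W Y R R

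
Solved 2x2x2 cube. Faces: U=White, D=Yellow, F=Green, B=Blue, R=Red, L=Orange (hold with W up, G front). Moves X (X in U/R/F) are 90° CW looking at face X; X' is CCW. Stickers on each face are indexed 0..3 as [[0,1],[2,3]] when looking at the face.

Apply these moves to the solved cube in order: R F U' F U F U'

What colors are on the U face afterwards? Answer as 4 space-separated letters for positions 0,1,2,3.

After move 1 (R): R=RRRR U=WGWG F=GYGY D=YBYB B=WBWB
After move 2 (F): F=GGYY U=WGOO R=WRGR D=RRYB L=OYOB
After move 3 (U'): U=GOWO F=OYYY R=GGGR B=WRWB L=WBOB
After move 4 (F): F=YOYY U=GOBB R=WGOR D=GGYB L=WROR
After move 5 (U): U=BGBO F=WGYY R=WROR B=WRWB L=YOOR
After move 6 (F): F=YWYG U=BGRO R=BROR D=OWYB L=YGOG
After move 7 (U'): U=GOBR F=YGYG R=YWOR B=BRWB L=WROG
Query: U face = GOBR

Answer: G O B R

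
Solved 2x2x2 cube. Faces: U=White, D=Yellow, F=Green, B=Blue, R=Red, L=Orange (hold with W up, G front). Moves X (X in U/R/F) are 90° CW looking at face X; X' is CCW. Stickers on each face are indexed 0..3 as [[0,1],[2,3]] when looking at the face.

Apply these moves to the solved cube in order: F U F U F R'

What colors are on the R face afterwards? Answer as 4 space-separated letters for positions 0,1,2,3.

After move 1 (F): F=GGGG U=WWOO R=WRWR D=RRYY L=OYOY
After move 2 (U): U=OWOW F=WRGG R=BBWR B=OYBB L=GGOY
After move 3 (F): F=GWGR U=OWYG R=OBWR D=WBYY L=GROR
After move 4 (U): U=YOGW F=OBGR R=OYWR B=GRBB L=GWOR
After move 5 (F): F=GORB U=YORW R=GYWR D=WOYY L=GWOB
After move 6 (R'): R=YRGW U=YBRG F=GORW D=WOYB B=YROB
Query: R face = YRGW

Answer: Y R G W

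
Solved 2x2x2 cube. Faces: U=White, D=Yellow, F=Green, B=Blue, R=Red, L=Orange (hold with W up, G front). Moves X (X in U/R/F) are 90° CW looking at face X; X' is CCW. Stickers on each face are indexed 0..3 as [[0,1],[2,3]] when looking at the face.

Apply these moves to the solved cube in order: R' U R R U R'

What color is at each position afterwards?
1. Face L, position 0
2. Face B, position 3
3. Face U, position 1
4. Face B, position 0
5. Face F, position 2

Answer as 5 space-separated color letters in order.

Answer: R B R B G

Derivation:
After move 1 (R'): R=RRRR U=WBWB F=GWGW D=YGYG B=YBYB
After move 2 (U): U=WWBB F=RRGW R=YBRR B=OOYB L=GWOO
After move 3 (R): R=RYRB U=WRBW F=RGGG D=YYYO B=BOWB
After move 4 (R): R=RRBY U=WGBG F=RYGO D=YWYB B=WORB
After move 5 (U): U=BWGG F=RRGO R=WOBY B=GWRB L=RYOO
After move 6 (R'): R=OYWB U=BRGG F=RWGG D=YRYO B=BWWB
Query 1: L[0] = R
Query 2: B[3] = B
Query 3: U[1] = R
Query 4: B[0] = B
Query 5: F[2] = G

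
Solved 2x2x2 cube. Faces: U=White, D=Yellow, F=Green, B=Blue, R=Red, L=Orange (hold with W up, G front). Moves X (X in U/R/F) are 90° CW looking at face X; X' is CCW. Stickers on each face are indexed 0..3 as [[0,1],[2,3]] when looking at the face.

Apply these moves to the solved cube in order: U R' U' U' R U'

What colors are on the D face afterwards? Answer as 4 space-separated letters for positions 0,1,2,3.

Answer: Y Y Y R

Derivation:
After move 1 (U): U=WWWW F=RRGG R=BBRR B=OOBB L=GGOO
After move 2 (R'): R=BRBR U=WBWO F=RWGW D=YRYG B=YOYB
After move 3 (U'): U=BOWW F=GGGW R=RWBR B=BRYB L=YOOO
After move 4 (U'): U=OWBW F=YOGW R=GGBR B=RWYB L=BROO
After move 5 (R): R=BGRG U=OOBW F=YRGG D=YYYR B=WWWB
After move 6 (U'): U=OWOB F=BRGG R=YRRG B=BGWB L=WWOO
Query: D face = YYYR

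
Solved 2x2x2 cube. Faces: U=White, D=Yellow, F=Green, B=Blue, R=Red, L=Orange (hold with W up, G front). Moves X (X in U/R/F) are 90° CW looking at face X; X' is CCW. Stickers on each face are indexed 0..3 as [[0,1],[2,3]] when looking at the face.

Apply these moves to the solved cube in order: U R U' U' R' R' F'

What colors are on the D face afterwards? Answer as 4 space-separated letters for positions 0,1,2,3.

After move 1 (U): U=WWWW F=RRGG R=BBRR B=OOBB L=GGOO
After move 2 (R): R=RBRB U=WRWG F=RYGY D=YBYO B=WOWB
After move 3 (U'): U=RGWW F=GGGY R=RYRB B=RBWB L=WOOO
After move 4 (U'): U=GWRW F=WOGY R=GGRB B=RYWB L=RBOO
After move 5 (R'): R=GBGR U=GWRR F=WWGW D=YOYY B=OYBB
After move 6 (R'): R=BRGG U=GBRO F=WWGR D=YWYW B=YYOB
After move 7 (F'): F=WRWG U=GBBG R=WRYG D=BOYW L=ROOR
Query: D face = BOYW

Answer: B O Y W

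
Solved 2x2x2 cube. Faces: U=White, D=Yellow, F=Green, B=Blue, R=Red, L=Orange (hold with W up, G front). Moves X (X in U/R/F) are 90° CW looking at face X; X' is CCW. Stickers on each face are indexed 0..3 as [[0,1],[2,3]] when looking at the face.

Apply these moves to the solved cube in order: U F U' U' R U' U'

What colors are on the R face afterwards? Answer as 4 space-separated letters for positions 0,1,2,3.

After move 1 (U): U=WWWW F=RRGG R=BBRR B=OOBB L=GGOO
After move 2 (F): F=GRGR U=WWOG R=WBWR D=RBYY L=GYOY
After move 3 (U'): U=WGWO F=GYGR R=GRWR B=WBBB L=OOOY
After move 4 (U'): U=GOWW F=OOGR R=GYWR B=GRBB L=WBOY
After move 5 (R): R=WGRY U=GOWR F=OBGY D=RBYG B=WROB
After move 6 (U'): U=ORGW F=WBGY R=OBRY B=WGOB L=WROY
After move 7 (U'): U=RWOG F=WRGY R=WBRY B=OBOB L=WGOY
Query: R face = WBRY

Answer: W B R Y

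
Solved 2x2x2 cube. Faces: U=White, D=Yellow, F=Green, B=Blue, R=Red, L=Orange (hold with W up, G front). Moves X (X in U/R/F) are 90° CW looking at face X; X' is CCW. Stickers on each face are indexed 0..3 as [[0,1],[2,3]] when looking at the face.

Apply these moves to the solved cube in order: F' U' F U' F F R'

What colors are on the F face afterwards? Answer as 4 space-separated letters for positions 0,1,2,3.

After move 1 (F'): F=GGGG U=WWRR R=YRYR D=OOYY L=OWOW
After move 2 (U'): U=WRWR F=OWGG R=GGYR B=YRBB L=BBOW
After move 3 (F): F=GOGW U=WRWB R=WGRR D=YGYY L=BOOO
After move 4 (U'): U=RBWW F=BOGW R=GORR B=WGBB L=YROO
After move 5 (F): F=GBWO U=RBOR R=WOWR D=RGYY L=YYOG
After move 6 (F): F=WGOB U=RBGY R=OORR D=WWYY L=YROG
After move 7 (R'): R=OROR U=RBGW F=WBOY D=WGYB B=YGWB
Query: F face = WBOY

Answer: W B O Y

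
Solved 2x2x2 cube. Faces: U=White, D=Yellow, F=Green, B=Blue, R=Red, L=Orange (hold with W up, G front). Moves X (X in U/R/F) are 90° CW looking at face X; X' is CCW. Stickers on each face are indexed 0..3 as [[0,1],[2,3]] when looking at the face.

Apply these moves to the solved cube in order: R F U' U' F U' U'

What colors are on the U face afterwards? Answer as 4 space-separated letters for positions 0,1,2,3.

Answer: R B O O

Derivation:
After move 1 (R): R=RRRR U=WGWG F=GYGY D=YBYB B=WBWB
After move 2 (F): F=GGYY U=WGOO R=WRGR D=RRYB L=OYOB
After move 3 (U'): U=GOWO F=OYYY R=GGGR B=WRWB L=WBOB
After move 4 (U'): U=OOGW F=WBYY R=OYGR B=GGWB L=WROB
After move 5 (F): F=YWYB U=OOBR R=GYWR D=GOYB L=WROR
After move 6 (U'): U=OROB F=WRYB R=YWWR B=GYWB L=GGOR
After move 7 (U'): U=RBOO F=GGYB R=WRWR B=YWWB L=GYOR
Query: U face = RBOO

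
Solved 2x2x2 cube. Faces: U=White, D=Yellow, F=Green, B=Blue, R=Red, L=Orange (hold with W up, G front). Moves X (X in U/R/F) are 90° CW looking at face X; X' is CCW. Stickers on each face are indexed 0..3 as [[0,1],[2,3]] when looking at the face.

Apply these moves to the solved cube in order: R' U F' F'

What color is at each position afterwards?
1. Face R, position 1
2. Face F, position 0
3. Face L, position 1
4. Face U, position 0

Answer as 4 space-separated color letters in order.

Answer: B W R W

Derivation:
After move 1 (R'): R=RRRR U=WBWB F=GWGW D=YGYG B=YBYB
After move 2 (U): U=WWBB F=RRGW R=YBRR B=OOYB L=GWOO
After move 3 (F'): F=RWRG U=WWYR R=GBYR D=WOYG L=GBOB
After move 4 (F'): F=WGRR U=WWGY R=OBWR D=BBYG L=GROY
Query 1: R[1] = B
Query 2: F[0] = W
Query 3: L[1] = R
Query 4: U[0] = W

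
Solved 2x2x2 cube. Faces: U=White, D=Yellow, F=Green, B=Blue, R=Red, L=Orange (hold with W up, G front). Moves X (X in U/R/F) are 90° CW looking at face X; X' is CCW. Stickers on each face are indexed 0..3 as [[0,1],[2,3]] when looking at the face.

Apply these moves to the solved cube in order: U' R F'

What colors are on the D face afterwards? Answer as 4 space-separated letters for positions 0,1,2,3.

After move 1 (U'): U=WWWW F=OOGG R=GGRR B=RRBB L=BBOO
After move 2 (R): R=RGRG U=WOWG F=OYGY D=YBYR B=WRWB
After move 3 (F'): F=YYOG U=WORR R=BGYG D=BOYR L=BGOW
Query: D face = BOYR

Answer: B O Y R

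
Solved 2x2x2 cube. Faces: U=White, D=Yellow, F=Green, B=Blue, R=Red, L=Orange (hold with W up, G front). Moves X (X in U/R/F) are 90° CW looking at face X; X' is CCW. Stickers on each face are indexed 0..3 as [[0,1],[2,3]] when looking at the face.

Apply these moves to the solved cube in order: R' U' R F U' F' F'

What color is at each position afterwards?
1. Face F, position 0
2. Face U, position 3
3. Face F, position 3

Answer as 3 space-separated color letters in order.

After move 1 (R'): R=RRRR U=WBWB F=GWGW D=YGYG B=YBYB
After move 2 (U'): U=BBWW F=OOGW R=GWRR B=RRYB L=YBOO
After move 3 (R): R=RGRW U=BOWW F=OGGG D=YYYR B=WRBB
After move 4 (F): F=GOGG U=BOOB R=WGWW D=RRYR L=YYOY
After move 5 (U'): U=OBBO F=YYGG R=GOWW B=WGBB L=WROY
After move 6 (F'): F=YGYG U=OBGW R=RORW D=RYYR L=WOOB
After move 7 (F'): F=GGYY U=OBRR R=YORW D=OBYR L=WWOG
Query 1: F[0] = G
Query 2: U[3] = R
Query 3: F[3] = Y

Answer: G R Y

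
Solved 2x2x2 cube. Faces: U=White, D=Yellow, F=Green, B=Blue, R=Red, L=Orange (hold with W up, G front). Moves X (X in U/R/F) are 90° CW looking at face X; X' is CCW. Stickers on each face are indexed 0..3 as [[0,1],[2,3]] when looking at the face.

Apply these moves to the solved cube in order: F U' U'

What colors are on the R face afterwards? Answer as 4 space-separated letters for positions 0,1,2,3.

Answer: O Y W R

Derivation:
After move 1 (F): F=GGGG U=WWOO R=WRWR D=RRYY L=OYOY
After move 2 (U'): U=WOWO F=OYGG R=GGWR B=WRBB L=BBOY
After move 3 (U'): U=OOWW F=BBGG R=OYWR B=GGBB L=WROY
Query: R face = OYWR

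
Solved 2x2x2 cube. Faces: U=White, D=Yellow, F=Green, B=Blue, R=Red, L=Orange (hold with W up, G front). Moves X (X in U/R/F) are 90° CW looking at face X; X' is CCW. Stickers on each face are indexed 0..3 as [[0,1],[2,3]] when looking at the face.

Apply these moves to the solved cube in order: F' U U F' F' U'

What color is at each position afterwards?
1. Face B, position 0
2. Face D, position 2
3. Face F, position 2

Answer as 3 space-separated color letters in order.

After move 1 (F'): F=GGGG U=WWRR R=YRYR D=OOYY L=OWOW
After move 2 (U): U=RWRW F=YRGG R=BBYR B=OWBB L=GGOW
After move 3 (U): U=RRWW F=BBGG R=OWYR B=GGBB L=YROW
After move 4 (F'): F=BGBG U=RROY R=OWOR D=RWYY L=YWOW
After move 5 (F'): F=GGBB U=RROO R=WWRR D=WWYY L=YYOO
After move 6 (U'): U=RORO F=YYBB R=GGRR B=WWBB L=GGOO
Query 1: B[0] = W
Query 2: D[2] = Y
Query 3: F[2] = B

Answer: W Y B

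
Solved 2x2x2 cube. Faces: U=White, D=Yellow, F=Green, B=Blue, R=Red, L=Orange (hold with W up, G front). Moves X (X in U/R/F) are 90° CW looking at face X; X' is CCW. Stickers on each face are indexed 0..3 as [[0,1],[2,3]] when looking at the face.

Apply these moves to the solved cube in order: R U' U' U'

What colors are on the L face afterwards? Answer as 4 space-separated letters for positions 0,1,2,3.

After move 1 (R): R=RRRR U=WGWG F=GYGY D=YBYB B=WBWB
After move 2 (U'): U=GGWW F=OOGY R=GYRR B=RRWB L=WBOO
After move 3 (U'): U=GWGW F=WBGY R=OORR B=GYWB L=RROO
After move 4 (U'): U=WWGG F=RRGY R=WBRR B=OOWB L=GYOO
Query: L face = GYOO

Answer: G Y O O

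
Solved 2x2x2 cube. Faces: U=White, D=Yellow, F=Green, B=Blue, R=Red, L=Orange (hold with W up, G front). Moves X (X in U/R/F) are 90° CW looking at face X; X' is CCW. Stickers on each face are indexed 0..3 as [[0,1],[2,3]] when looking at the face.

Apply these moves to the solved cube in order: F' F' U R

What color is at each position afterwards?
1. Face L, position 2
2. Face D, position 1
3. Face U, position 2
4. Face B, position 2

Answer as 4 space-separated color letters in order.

Answer: O B Y W

Derivation:
After move 1 (F'): F=GGGG U=WWRR R=YRYR D=OOYY L=OWOW
After move 2 (F'): F=GGGG U=WWYY R=OROR D=WWYY L=OROR
After move 3 (U): U=YWYW F=ORGG R=BBOR B=ORBB L=GGOR
After move 4 (R): R=OBRB U=YRYG F=OWGY D=WBYO B=WRWB
Query 1: L[2] = O
Query 2: D[1] = B
Query 3: U[2] = Y
Query 4: B[2] = W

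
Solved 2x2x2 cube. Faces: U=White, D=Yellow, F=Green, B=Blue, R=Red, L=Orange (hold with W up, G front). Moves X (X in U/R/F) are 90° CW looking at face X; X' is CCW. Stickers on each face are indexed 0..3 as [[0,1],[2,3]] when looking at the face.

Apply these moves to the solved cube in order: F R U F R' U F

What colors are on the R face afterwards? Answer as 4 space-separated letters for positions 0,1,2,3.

Answer: O Y W G

Derivation:
After move 1 (F): F=GGGG U=WWOO R=WRWR D=RRYY L=OYOY
After move 2 (R): R=WWRR U=WGOG F=GRGY D=RBYB B=OBWB
After move 3 (U): U=OWGG F=WWGY R=OBRR B=OYWB L=GROY
After move 4 (F): F=GWYW U=OWYR R=GBGR D=ROYB L=GROB
After move 5 (R'): R=BRGG U=OWYO F=GWYR D=RWYW B=BYOB
After move 6 (U): U=YOOW F=BRYR R=BYGG B=GROB L=GWOB
After move 7 (F): F=YBRR U=YOBW R=OYWG D=GBYW L=GROW
Query: R face = OYWG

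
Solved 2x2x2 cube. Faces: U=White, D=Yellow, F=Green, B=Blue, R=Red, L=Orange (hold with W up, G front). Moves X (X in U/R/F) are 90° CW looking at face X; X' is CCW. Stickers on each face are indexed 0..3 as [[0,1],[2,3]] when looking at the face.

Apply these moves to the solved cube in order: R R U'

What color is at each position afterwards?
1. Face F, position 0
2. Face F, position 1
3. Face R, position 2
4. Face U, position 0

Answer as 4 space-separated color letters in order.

After move 1 (R): R=RRRR U=WGWG F=GYGY D=YBYB B=WBWB
After move 2 (R): R=RRRR U=WYWY F=GBGB D=YWYW B=GBGB
After move 3 (U'): U=YYWW F=OOGB R=GBRR B=RRGB L=GBOO
Query 1: F[0] = O
Query 2: F[1] = O
Query 3: R[2] = R
Query 4: U[0] = Y

Answer: O O R Y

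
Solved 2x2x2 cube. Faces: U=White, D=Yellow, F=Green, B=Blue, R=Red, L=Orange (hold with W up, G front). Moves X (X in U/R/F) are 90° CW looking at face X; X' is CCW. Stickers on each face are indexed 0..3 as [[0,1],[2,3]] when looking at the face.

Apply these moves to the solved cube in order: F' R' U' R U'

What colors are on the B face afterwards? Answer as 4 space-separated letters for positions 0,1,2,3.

After move 1 (F'): F=GGGG U=WWRR R=YRYR D=OOYY L=OWOW
After move 2 (R'): R=RRYY U=WBRB F=GWGR D=OGYG B=YBOB
After move 3 (U'): U=BBWR F=OWGR R=GWYY B=RROB L=YBOW
After move 4 (R): R=YGYW U=BWWR F=OGGG D=OOYR B=RRBB
After move 5 (U'): U=WRBW F=YBGG R=OGYW B=YGBB L=RROW
Query: B face = YGBB

Answer: Y G B B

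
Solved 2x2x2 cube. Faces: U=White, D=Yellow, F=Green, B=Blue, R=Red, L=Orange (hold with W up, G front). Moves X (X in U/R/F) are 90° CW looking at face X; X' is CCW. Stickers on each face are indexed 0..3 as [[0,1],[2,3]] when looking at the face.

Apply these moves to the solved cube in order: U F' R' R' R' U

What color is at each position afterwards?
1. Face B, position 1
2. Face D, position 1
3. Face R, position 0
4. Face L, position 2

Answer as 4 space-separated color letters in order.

After move 1 (U): U=WWWW F=RRGG R=BBRR B=OOBB L=GGOO
After move 2 (F'): F=RGRG U=WWBR R=YBYR D=GOYY L=GWOW
After move 3 (R'): R=BRYY U=WBBO F=RWRR D=GGYG B=YOOB
After move 4 (R'): R=RYBY U=WOBY F=RBRO D=GWYR B=GOGB
After move 5 (R'): R=YYRB U=WGBG F=RORY D=GBYO B=ROWB
After move 6 (U): U=BWGG F=YYRY R=RORB B=GWWB L=ROOW
Query 1: B[1] = W
Query 2: D[1] = B
Query 3: R[0] = R
Query 4: L[2] = O

Answer: W B R O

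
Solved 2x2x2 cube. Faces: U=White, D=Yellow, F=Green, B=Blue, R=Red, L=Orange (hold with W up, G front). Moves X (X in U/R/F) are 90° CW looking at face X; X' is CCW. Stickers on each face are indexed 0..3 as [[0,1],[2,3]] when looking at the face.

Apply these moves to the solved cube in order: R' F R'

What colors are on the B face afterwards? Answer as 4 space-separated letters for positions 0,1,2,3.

After move 1 (R'): R=RRRR U=WBWB F=GWGW D=YGYG B=YBYB
After move 2 (F): F=GGWW U=WBOO R=WRBR D=RRYG L=OYOG
After move 3 (R'): R=RRWB U=WYOY F=GBWO D=RGYW B=GBRB
Query: B face = GBRB

Answer: G B R B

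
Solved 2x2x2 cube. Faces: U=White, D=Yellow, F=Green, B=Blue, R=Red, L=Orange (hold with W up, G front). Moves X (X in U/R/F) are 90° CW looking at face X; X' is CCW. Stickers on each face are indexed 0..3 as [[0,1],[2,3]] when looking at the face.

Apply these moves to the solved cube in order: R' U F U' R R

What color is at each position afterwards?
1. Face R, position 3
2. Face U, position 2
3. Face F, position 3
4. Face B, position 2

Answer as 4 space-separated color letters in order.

After move 1 (R'): R=RRRR U=WBWB F=GWGW D=YGYG B=YBYB
After move 2 (U): U=WWBB F=RRGW R=YBRR B=OOYB L=GWOO
After move 3 (F): F=GRWR U=WWOW R=BBBR D=RYYG L=GYOG
After move 4 (U'): U=WWWO F=GYWR R=GRBR B=BBYB L=OOOG
After move 5 (R): R=BGRR U=WYWR F=GYWG D=RYYB B=OBWB
After move 6 (R): R=RBRG U=WYWG F=GYWB D=RWYO B=RBYB
Query 1: R[3] = G
Query 2: U[2] = W
Query 3: F[3] = B
Query 4: B[2] = Y

Answer: G W B Y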